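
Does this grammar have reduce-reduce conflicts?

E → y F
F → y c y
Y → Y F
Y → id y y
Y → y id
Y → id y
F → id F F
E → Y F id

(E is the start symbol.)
A reduce-reduce conflict occurs when an LR(0) state has two complete items [A → α .] and [B → β .] — both call for a reduction, and with no lookahead the parser cannot choose between them.

Augment with E' → E and build the canonical LR(0) collection (I0 = CLOSURE({[E' → . E]}), then GOTO on every symbol after a dot until no new states appear). It has 17 states:
  I0: { [E → . Y F id], [E → . y F], [E' → . E], [Y → . Y F], [Y → . id y y], [Y → . id y], [Y → . y id] }  — shift
  I1: { [E' → E .] }  — accept
  I2: { [E → Y . F id], [F → . id F F], [F → . y c y], [Y → Y . F] }  — shift
  I3: { [Y → id . y y], [Y → id . y] }  — shift
  I4: { [E → y . F], [F → . id F F], [F → . y c y], [Y → y . id] }  — shift
  I5: { [E → y F .] }  — reduce
  I6: { [F → . id F F], [F → . y c y], [F → id . F F], [Y → y id .] }  — shift, reduce
  I7: { [F → y . c y] }  — shift
  I8: { [F → y c . y] }  — shift
  I9: { [F → y c y .] }  — reduce
  I10: { [F → . id F F], [F → . y c y], [F → id F . F] }  — shift
  I11: { [F → . id F F], [F → . y c y], [F → id . F F] }  — shift
  I12: { [F → id F F .] }  — reduce
  I13: { [Y → id y . y], [Y → id y .] }  — shift, reduce
  I14: { [Y → id y y .] }  — reduce
  I15: { [E → Y F . id], [Y → Y F .] }  — shift, reduce
  I16: { [E → Y F id .] }  — reduce

No state contains more than one complete item.

Answer: No reduce-reduce conflicts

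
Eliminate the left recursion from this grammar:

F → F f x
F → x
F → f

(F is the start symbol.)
F is directly left-recursive. The standard transformation for
  A → A α₁ | ... | A α_m | β₁ | ... | β_n
is
  A  → β₁ A' | ... | β_n A'
  A' → α₁ A' | ... | α_m A' | ε

F → x becomes F → x F'
F → f becomes F → f F'
F → F f x becomes F' → f x F'
Add F' → ε

Resulting grammar:
F → x F'
F → f F'
F' → f x F'
F' → ε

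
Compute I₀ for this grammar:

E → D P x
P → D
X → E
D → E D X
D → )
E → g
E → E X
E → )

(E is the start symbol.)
{ [D → . )], [D → . E D X], [E → . )], [E → . D P x], [E → . E X], [E → . g], [E' → . E] }

First, augment the grammar with E' → E
I₀ = CLOSURE({ [E' → . E] }):
  [E' → . E] has the dot before E: add [E → . D P x], [E → . g], [E → . E X], [E → . )]
  [E → . D P x] has the dot before D: add [D → . E D X], [D → . )]
No further items can be added.

I₀ = { [D → . )], [D → . E D X], [E → . )], [E → . D P x], [E → . E X], [E → . g], [E' → . E] }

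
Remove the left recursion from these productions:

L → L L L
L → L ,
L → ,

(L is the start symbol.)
L → , L'
L' → L L L'
L' → , L'
L' → ε

L is directly left-recursive. The standard transformation for
  A → A α₁ | ... | A α_m | β₁ | ... | β_n
is
  A  → β₁ A' | ... | β_n A'
  A' → α₁ A' | ... | α_m A' | ε

L → , becomes L → , L'
L → L L L becomes L' → L L L'
L → L , becomes L' → , L'
Add L' → ε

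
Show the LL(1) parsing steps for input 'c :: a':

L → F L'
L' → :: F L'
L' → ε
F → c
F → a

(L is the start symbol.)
LL(1) parsing maintains a stack (initially the start symbol over $) and the input. At each step: if the stack top is a terminal, match it against the current input token; if it is a non-terminal N, replace it with the RHS of M[N, lookahead] (the unique production whose predict set contains the lookahead).

Stack is shown with the top on the left.

Stack      Input     Action
---------------------------
L $        c :: a $  output L → F L'
F L' $     c :: a $  output F → c
c L' $     c :: a $  match 'c'
L' $       :: a $    output L' → :: F L'
:: F L' $  :: a $    match '::'
F L' $     a $       output F → a
a L' $     a $       match 'a'
L' $       $         output L' → ε
$          $         accept

The string is accepted.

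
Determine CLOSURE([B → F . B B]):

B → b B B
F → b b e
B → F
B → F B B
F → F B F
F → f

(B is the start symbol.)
Start with: [B → F . B B]
  [B → F . B B] has the dot before B: add [B → . b B B], [B → . F], [B → . F B B]
  [B → . F] has the dot before F: add [F → . b b e], [F → . F B F], [F → . f]
No further items can be added.

CLOSURE = { [B → . F B B], [B → . F], [B → . b B B], [B → F . B B], [F → . F B F], [F → . b b e], [F → . f] }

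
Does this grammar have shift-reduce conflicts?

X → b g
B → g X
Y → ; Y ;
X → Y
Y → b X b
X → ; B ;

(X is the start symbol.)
A shift-reduce conflict occurs when an LR(0) state has both:
  - a complete (reduce) item [A → α .] (dot at the end), and
  - a shift item [B → β . c γ] (dot before a terminal).

Augment with X' → X and build the canonical LR(0) collection (I0 = CLOSURE({[X' → . X]}), then GOTO on every symbol after a dot until no new states appear). It has 16 states:
  I0: { [X → . ; B ;], [X → . Y], [X → . b g], [X' → . X], [Y → . ; Y ;], [Y → . b X b] }  — shift
  I1: { [B → . g X], [X → ; . B ;], [Y → . ; Y ;], [Y → . b X b], [Y → ; . Y ;] }  — shift
  I2: { [X' → X .] }  — accept
  I3: { [X → Y .] }  — reduce
  I4: { [X → . ; B ;], [X → . Y], [X → . b g], [X → b . g], [Y → . ; Y ;], [Y → . b X b], [Y → b . X b] }  — shift
  I5: { [Y → b X . b] }  — shift
  I6: { [X → b g .] }  — reduce
  I7: { [Y → b X b .] }  — reduce
  I8: { [Y → . ; Y ;], [Y → . b X b], [Y → ; . Y ;] }  — shift
  I9: { [X → ; B . ;] }  — shift
  I10: { [Y → ; Y . ;] }  — shift
  I11: { [X → . ; B ;], [X → . Y], [X → . b g], [Y → . ; Y ;], [Y → . b X b], [Y → b . X b] }  — shift
  I12: { [B → g . X], [X → . ; B ;], [X → . Y], [X → . b g], [Y → . ; Y ;], [Y → . b X b] }  — shift
  I13: { [B → g X .] }  — reduce
  I14: { [Y → ; Y ; .] }  — reduce
  I15: { [X → ; B ; .] }  — reduce

No state contains both a complete item and a shift item.

Answer: No shift-reduce conflicts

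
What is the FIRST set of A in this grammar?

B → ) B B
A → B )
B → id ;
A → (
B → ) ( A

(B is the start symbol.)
To compute FIRST(A), examine every production with A on the left-hand side, reading each right-hand side left to right until a non-nullable symbol is reached.

FIRST sets of the other non-terminals involved (by the same procedure, iterated to a fixed point):
  FIRST(B) = { ')', 'id' }

From A → B ):
  - B is a non-terminal: add FIRST(B) \ {ε} = { ')', 'id' }
    B is not nullable, so stop
From A → (:
  - '(' is a terminal: add '(' and stop

Collecting: FIRST(A) = { '(', ')', 'id' }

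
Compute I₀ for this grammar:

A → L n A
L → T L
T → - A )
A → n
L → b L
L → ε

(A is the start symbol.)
{ [A → . L n A], [A → . n], [A' → . A], [L → . T L], [L → . b L], [L → .], [T → . - A )] }

First, augment the grammar with A' → A
I₀ = CLOSURE({ [A' → . A] }):
  [A' → . A] has the dot before A: add [A → . L n A], [A → . n]
  [A → . L n A] has the dot before L: add [L → . T L], [L → . b L], [L → .]
  [L → . T L] has the dot before T: add [T → . - A )]
No further items can be added.

I₀ = { [A → . L n A], [A → . n], [A' → . A], [L → . T L], [L → . b L], [L → .], [T → . - A )] }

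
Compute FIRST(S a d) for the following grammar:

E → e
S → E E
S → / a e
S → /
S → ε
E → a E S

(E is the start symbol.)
FIRST sets of the non-terminals involved (from the grammar, by fixed-point iteration):
  FIRST(S) = { '/', 'a', 'e', ε }

To compute FIRST(S a d), process the symbols left to right:
Symbol S is a non-terminal. Add FIRST(S) \ {ε} = { '/', 'a', 'e' }
S is nullable (ε ∈ FIRST(S)), continue to the next symbol.
Symbol a is a terminal. Add 'a' and stop.
FIRST(S a d) = { '/', 'a', 'e' }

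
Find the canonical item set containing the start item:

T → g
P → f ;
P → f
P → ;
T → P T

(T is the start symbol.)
{ [P → . ;], [P → . f ;], [P → . f], [T → . P T], [T → . g], [T' → . T] }

First, augment the grammar with T' → T
I₀ = CLOSURE({ [T' → . T] }):
  [T' → . T] has the dot before T: add [T → . g], [T → . P T]
  [T → . P T] has the dot before P: add [P → . f ;], [P → . f], [P → . ;]
No further items can be added.

I₀ = { [P → . ;], [P → . f ;], [P → . f], [T → . P T], [T → . g], [T' → . T] }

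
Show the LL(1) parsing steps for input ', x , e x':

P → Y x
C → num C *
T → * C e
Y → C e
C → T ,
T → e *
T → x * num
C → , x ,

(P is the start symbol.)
LL(1) parsing maintains a stack (initially the start symbol over $) and the input. At each step: if the stack top is a terminal, match it against the current input token; if it is a non-terminal N, replace it with the RHS of M[N, lookahead] (the unique production whose predict set contains the lookahead).

Stack is shown with the top on the left.

Stack        Input        Action
--------------------------------
P $          , x , e x $  output P → Y x
Y x $        , x , e x $  output Y → C e
C e x $      , x , e x $  output C → , x ,
, x , e x $  , x , e x $  match ','
x , e x $    x , e x $    match 'x'
, e x $      , e x $      match ','
e x $        e x $        match 'e'
x $          x $          match 'x'
$            $            accept

The string is accepted.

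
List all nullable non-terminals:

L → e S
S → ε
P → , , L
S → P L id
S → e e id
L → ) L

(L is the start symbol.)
A non-terminal is nullable if it can derive ε (the empty string): either it has an ε-production, or it has a production whose right-hand side consists entirely of nullable non-terminals.

ε-productions: S → ε
So S is immediately nullable.
No further non-terminal can be added: every production for the remaining non-terminals contains a terminal or a non-nullable non-terminal.
Nullable = { 'S' }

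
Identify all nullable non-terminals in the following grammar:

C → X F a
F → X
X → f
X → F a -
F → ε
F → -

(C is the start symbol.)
ε-productions: F → ε
So F is immediately nullable.
No further non-terminal can be added: every production for the remaining non-terminals contains a terminal or a non-nullable non-terminal.
Nullable = { 'F' }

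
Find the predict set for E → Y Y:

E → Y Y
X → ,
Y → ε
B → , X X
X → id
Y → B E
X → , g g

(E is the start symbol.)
PREDICT(E → Y Y) = (FIRST(RHS) \ {ε}) ∪ (FOLLOW(E) if ε ∈ FIRST(RHS), i.e. RHS ⇒* ε)
FIRST(Y) = { ',', ε }
FIRST(Y Y) = { ',', ε }
ε ∈ FIRST(Y Y) (the right-hand side is nullable), so add FOLLOW(E) = { $, ',' }
PREDICT(E → Y Y) = { $, ',' }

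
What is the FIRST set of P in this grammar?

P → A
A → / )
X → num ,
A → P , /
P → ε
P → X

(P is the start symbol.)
{ ',', '/', 'num', ε }

To compute FIRST(P), examine every production with P on the left-hand side, reading each right-hand side left to right until a non-nullable symbol is reached.

FIRST sets of the other non-terminals involved (by the same procedure, iterated to a fixed point):
  FIRST(A) = { ',', '/', 'num' }
  FIRST(X) = { 'num' }

From P → A:
  - A is a non-terminal: add FIRST(A) \ {ε} = { ',', '/', 'num' }
    A is not nullable, so stop
From P → ε:
  - ε-production, so ε ∈ FIRST(P)
From P → X:
  - X is a non-terminal: add FIRST(X) \ {ε} = { 'num' }
    X is not nullable, so stop

Collecting: FIRST(P) = { ',', '/', 'num', ε }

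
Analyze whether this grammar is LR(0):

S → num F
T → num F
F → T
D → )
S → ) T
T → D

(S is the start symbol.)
Yes, the grammar is LR(0)

Augment with S' → S and build the canonical LR(0) collection (I0 = CLOSURE({[S' → . S]}), then GOTO on every symbol after a dot until no new states appear). It has 11 states:
  I0: { [S → . ) T], [S → . num F], [S' → . S] }  — shift
  I1: { [D → . )], [S → ) . T], [T → . D], [T → . num F] }  — shift
  I2: { [S' → S .] }  — accept
  I3: { [D → . )], [F → . T], [S → num . F], [T → . D], [T → . num F] }  — shift
  I4: { [D → ) .] }  — reduce
  I5: { [T → D .] }  — reduce
  I6: { [S → num F .] }  — reduce
  I7: { [F → T .] }  — reduce
  I8: { [D → . )], [F → . T], [T → . D], [T → . num F], [T → num . F] }  — shift
  I9: { [T → num F .] }  — reduce
  I10: { [S → ) T .] }  — reduce

Every state is either a pure shift/goto state or contains exactly one complete item and nothing to shift — no conflicts. The grammar is LR(0).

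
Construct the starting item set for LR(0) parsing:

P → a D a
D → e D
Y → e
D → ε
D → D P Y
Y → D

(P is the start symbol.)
First, augment the grammar with P' → P
I₀ = CLOSURE({ [P' → . P] }):
  [P' → . P] has the dot before P: add [P → . a D a]
No further items can be added.

I₀ = { [P → . a D a], [P' → . P] }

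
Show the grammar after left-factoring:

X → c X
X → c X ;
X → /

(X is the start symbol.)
Left-factoring transforms A → αβ₁ | αβ₂ into A → αA' and A' → β₁ | β₂
(α is the longest common prefix among the alternatives). Repeat until
no nonterminal has two alternatives with a common prefix.

Round 1: X has alternatives sharing prefix 'c X'. Introduce X': X → c X X'
  Add: X' → ε
  Add: X' → ;

No remaining common prefixes — done.

Resulting grammar:
X → c X X'
X' → ε
X' → ;
X → /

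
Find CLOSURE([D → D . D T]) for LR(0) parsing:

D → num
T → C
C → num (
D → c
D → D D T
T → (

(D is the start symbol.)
{ [D → . D D T], [D → . c], [D → . num], [D → D . D T] }

Start with: [D → D . D T]
  [D → D . D T] has the dot before D: add [D → . num], [D → . c], [D → . D D T]
No further items can be added.

CLOSURE = { [D → . D D T], [D → . c], [D → . num], [D → D . D T] }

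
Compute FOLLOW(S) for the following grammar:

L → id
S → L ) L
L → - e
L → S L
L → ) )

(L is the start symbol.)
To compute FOLLOW(S), find every occurrence of S on a right-hand side N → α S β: add FIRST(β) \ {ε}, and if β is empty or nullable also add FOLLOW(N). Iterate to a fixed point.

In L → S L: S is followed by L, add FIRST(L) \ {ε} = { ')', '-', 'id' }

Taking the union: FOLLOW(S) = { ')', '-', 'id' }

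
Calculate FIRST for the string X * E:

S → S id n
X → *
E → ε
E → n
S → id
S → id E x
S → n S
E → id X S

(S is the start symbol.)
{ '*' }

FIRST sets of the non-terminals involved (from the grammar, by fixed-point iteration):
  FIRST(X) = { '*' }

To compute FIRST(X * E), process the symbols left to right:
Symbol X is a non-terminal. Add FIRST(X) \ {ε} = { '*' }
X is not nullable (ε ∉ FIRST(X)), so stop here.
FIRST(X * E) = { '*' }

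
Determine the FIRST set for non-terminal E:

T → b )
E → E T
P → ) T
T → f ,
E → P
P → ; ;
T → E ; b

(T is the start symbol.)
{ ')', ';' }

To compute FIRST(E), examine every production with E on the left-hand side, reading each right-hand side left to right until a non-nullable symbol is reached.

FIRST sets of the other non-terminals involved (by the same procedure, iterated to a fixed point):
  FIRST(P) = { ')', ';' }

From E → E T:
  - E is the symbol being defined: contributes nothing new
    E is not nullable, so stop
From E → P:
  - P is a non-terminal: add FIRST(P) \ {ε} = { ')', ';' }
    P is not nullable, so stop

Collecting: FIRST(E) = { ')', ';' }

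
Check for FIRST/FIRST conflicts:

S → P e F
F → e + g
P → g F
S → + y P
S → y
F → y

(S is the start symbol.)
No FIRST/FIRST conflicts.

A FIRST/FIRST conflict occurs when two productions N → α and N → β for the same non-terminal have FIRST(α) ∩ FIRST(β) ≠ ∅ (with ε ∈ FIRST of a nullable right-hand side, so two nullable alternatives also conflict).

FIRST sets of the non-terminals at (or reachable through a nullable prefix from) the front of some alternative:
  FIRST(P) = { 'g' }

Productions for S:
  S → P e F: FIRST = { 'g' }
  S → + y P: FIRST = { '+' }
  S → y: FIRST = { 'y' }
Productions for F:
  F → e + g: FIRST = { 'e' }
  F → y: FIRST = { 'y' }
P has only one production, so no FIRST/FIRST conflict is possible there.

All alternatives of each non-terminal have pairwise disjoint FIRST sets.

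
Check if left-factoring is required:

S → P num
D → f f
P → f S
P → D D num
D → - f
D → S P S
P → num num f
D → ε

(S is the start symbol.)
Left-factoring is needed when two productions for the same non-terminal
share a common prefix on the right-hand side.

Productions for D:
  D → f f
  D → - f
  D → S P S
  D → ε
Productions for P:
  P → f S
  P → D D num
  P → num num f

No common prefixes found.

Answer: No, left-factoring is not needed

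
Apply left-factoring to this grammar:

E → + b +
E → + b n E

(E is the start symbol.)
Left-factoring transforms A → αβ₁ | αβ₂ into A → αA' and A' → β₁ | β₂
(α is the longest common prefix among the alternatives). Repeat until
no nonterminal has two alternatives with a common prefix.

Round 1: E has alternatives sharing prefix '+ b'. Introduce E': E → + b E'
  Add: E' → +
  Add: E' → n E

No remaining common prefixes — done.

Resulting grammar:
E → + b E'
E' → +
E' → n E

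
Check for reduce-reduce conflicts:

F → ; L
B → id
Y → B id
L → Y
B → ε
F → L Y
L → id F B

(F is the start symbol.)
A reduce-reduce conflict occurs when an LR(0) state has two complete items [A → α .] and [B → β .] — both call for a reduction, and with no lookahead the parser cannot choose between them.

Augment with F' → F and build the canonical LR(0) collection (I0 = CLOSURE({[F' → . F]}), then GOTO on every symbol after a dot until no new states appear). It has 13 states:
  I0: { [B → . id], [B → .], [F → . ; L], [F → . L Y], [F' → . F], [L → . Y], [L → . id F B], [Y → . B id] }  — shift, reduce
  I1: { [B → . id], [B → .], [F → ; . L], [L → . Y], [L → . id F B], [Y → . B id] }  — shift, reduce
  I2: { [Y → B . id] }  — shift
  I3: { [F' → F .] }  — accept
  I4: { [B → . id], [B → .], [F → L . Y], [Y → . B id] }  — shift, reduce
  I5: { [L → Y .] }  — reduce
  I6: { [B → . id], [B → .], [B → id .], [F → . ; L], [F → . L Y], [L → . Y], [L → . id F B], [L → id . F B], [Y → . B id] }  — shift, 2 reduces
  I7: { [B → . id], [B → .], [L → id F . B] }  — shift, reduce
  I8: { [L → id F B .] }  — reduce
  I9: { [B → id .] }  — reduce
  I10: { [F → L Y .] }  — reduce
  I11: { [Y → B id .] }  — reduce
  I12: { [F → ; L .] }  — reduce

I6 contains complete items [B → .], [B → id .] — reduce-reduce conflict.

Answer: Yes — I6: [B → .] vs [B → id .]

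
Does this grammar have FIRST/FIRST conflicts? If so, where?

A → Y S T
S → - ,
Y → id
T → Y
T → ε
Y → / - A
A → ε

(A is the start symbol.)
A FIRST/FIRST conflict occurs when two productions N → α and N → β for the same non-terminal have FIRST(α) ∩ FIRST(β) ≠ ∅ (with ε ∈ FIRST of a nullable right-hand side, so two nullable alternatives also conflict).

FIRST sets of the non-terminals at (or reachable through a nullable prefix from) the front of some alternative:
  FIRST(Y) = { '/', 'id' }

Productions for A:
  A → Y S T: FIRST = { '/', 'id' }
  A → ε: FIRST = { ε }
Productions for Y:
  Y → id: FIRST = { 'id' }
  Y → / - A: FIRST = { '/' }
Productions for T:
  T → Y: FIRST = { '/', 'id' }
  T → ε: FIRST = { ε }
S has only one production, so no FIRST/FIRST conflict is possible there.

All alternatives of each non-terminal have pairwise disjoint FIRST sets.

Answer: No FIRST/FIRST conflicts.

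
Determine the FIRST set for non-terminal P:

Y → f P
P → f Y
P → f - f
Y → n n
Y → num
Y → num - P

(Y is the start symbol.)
From P → f Y:
  - f is a terminal: add 'f' and stop
From P → f - f:
  - f is a terminal: add 'f' and stop

Collecting: FIRST(P) = { 'f' }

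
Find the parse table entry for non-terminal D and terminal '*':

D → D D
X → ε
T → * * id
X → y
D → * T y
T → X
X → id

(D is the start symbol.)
To find M[D, '*'], we find productions for D where '*' is in the predict set (PREDICT(N → α) = (FIRST(α) \ {ε}) ∪ (FOLLOW(N) if α ⇒* ε)).

Relevant sets:
  FIRST(D) = { '*' }

D → D D: PREDICT = { '*' }
  '*' is in predict set, so this production goes in M[D, '*']
D → * T y: PREDICT = { '*' }
  '*' is in predict set, so this production goes in M[D, '*']

M[D, '*'] = D → D D, D → * T y  (a multiply-defined cell — the grammar is not LL(1))

Answer: D → D D, D → * T y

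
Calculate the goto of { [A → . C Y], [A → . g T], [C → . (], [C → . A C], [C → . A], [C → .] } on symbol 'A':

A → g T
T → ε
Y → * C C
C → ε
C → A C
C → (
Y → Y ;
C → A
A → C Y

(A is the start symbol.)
GOTO(I, 'A') = CLOSURE({ [A → αX.β] : [A → α.Xβ] ∈ I, X = 'A' })

Items with dot before 'A', with the dot advanced:
  [C → . A] → [C → A .]
  [C → . A C] → [C → A . C]
Closure of the advanced items:
  [C → A . C] has the dot before C: add [C → .], [C → . A C], [C → . (], [C → . A]
  [C → . A C] has the dot before A: add [A → . g T], [A → . C Y]

GOTO = { [A → . C Y], [A → . g T], [C → . (], [C → . A C], [C → . A], [C → .], [C → A . C], [C → A .] }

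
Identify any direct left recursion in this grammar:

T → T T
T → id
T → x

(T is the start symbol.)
Direct left recursion occurs when N → N α for some non-terminal N (the right-hand side begins with the left-hand side itself).

T → T T: LEFT RECURSIVE (starts with T)
T → id: starts with id
T → x: starts with x

The grammar has direct left recursion on: T.

Answer: Yes, T is left-recursive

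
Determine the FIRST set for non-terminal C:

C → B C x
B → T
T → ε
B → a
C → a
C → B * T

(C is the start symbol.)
{ '*', 'a' }

To compute FIRST(C), examine every production with C on the left-hand side, reading each right-hand side left to right until a non-nullable symbol is reached.

FIRST sets of the other non-terminals involved (by the same procedure, iterated to a fixed point):
  FIRST(B) = { 'a', ε }

From C → B C x:
  - B is a non-terminal: add FIRST(B) \ {ε} = { 'a' }
    B is nullable, so continue to the next symbol
  - C is the symbol being defined: contributes nothing new
    C is not nullable, so stop
From C → a:
  - a is a terminal: add 'a' and stop
From C → B * T:
  - B is a non-terminal: add FIRST(B) \ {ε} = { 'a' }
    B is nullable, so continue to the next symbol
  - '*' is a terminal: add '*' and stop

Collecting: FIRST(C) = { '*', 'a' }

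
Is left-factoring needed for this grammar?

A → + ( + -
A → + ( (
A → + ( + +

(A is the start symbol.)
Yes, A has productions with common prefix '+ ('

Left-factoring is needed when two productions for the same non-terminal
share a common prefix on the right-hand side.

Productions for A:
  A → + ( + -
  A → + ( (
  A → + ( + +

Found common prefix '+ (' in productions for A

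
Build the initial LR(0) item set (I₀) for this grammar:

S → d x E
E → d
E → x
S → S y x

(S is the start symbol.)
{ [S → . S y x], [S → . d x E], [S' → . S] }

First, augment the grammar with S' → S
I₀ = CLOSURE({ [S' → . S] }):
  [S' → . S] has the dot before S: add [S → . d x E], [S → . S y x]
No further items can be added.

I₀ = { [S → . S y x], [S → . d x E], [S' → . S] }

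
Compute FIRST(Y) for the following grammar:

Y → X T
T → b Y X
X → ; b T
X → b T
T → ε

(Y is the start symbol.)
To compute FIRST(Y), examine every production with Y on the left-hand side, reading each right-hand side left to right until a non-nullable symbol is reached.

FIRST sets of the other non-terminals involved (by the same procedure, iterated to a fixed point):
  FIRST(X) = { ';', 'b' }

From Y → X T:
  - X is a non-terminal: add FIRST(X) \ {ε} = { ';', 'b' }
    X is not nullable, so stop

Collecting: FIRST(Y) = { ';', 'b' }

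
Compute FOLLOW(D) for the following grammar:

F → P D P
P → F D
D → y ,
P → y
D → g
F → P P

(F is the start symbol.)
To compute FOLLOW(D), find every occurrence of D on a right-hand side N → α D β: add FIRST(β) \ {ε}, and if β is empty or nullable also add FOLLOW(N). Iterate to a fixed point.

In F → P D P: D is followed by P, add FIRST(P) \ {ε} = { 'y' }
In P → F D: D is at the end, add FOLLOW(P)

The FOLLOW sets referred to above (computed the same way, to a fixed point):
  FOLLOW(P) = { $, 'g', 'y' }

Taking the union: FOLLOW(D) = { $, 'g', 'y' }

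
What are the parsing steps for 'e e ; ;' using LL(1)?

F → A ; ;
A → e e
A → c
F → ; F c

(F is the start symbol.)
Stack is shown with the top on the left.

Stack      Input      Action
----------------------------
F $        e e ; ; $  output F → A ; ;
A ; ; $    e e ; ; $  output A → e e
e e ; ; $  e e ; ; $  match 'e'
e ; ; $    e ; ; $    match 'e'
; ; $      ; ; $      match ';'
; $        ; $        match ';'
$          $          accept

The string is accepted.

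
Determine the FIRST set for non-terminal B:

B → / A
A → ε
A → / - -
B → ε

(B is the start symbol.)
From B → / A:
  - '/' is a terminal: add '/' and stop
From B → ε:
  - ε-production, so ε ∈ FIRST(B)

Collecting: FIRST(B) = { '/', ε }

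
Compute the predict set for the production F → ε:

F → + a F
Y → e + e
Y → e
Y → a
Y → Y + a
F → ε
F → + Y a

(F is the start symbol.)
{ $ }

PREDICT(F → ε) = (FIRST(RHS) \ {ε}) ∪ (FOLLOW(F) if ε ∈ FIRST(RHS), i.e. RHS ⇒* ε)
The right-hand side is ε (FIRST(ε) = { ε }), so the predict set is FOLLOW(F) = { $ }
PREDICT(F → ε) = { $ }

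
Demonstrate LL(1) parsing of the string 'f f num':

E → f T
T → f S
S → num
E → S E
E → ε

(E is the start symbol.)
LL(1) parsing maintains a stack (initially the start symbol over $) and the input. At each step: if the stack top is a terminal, match it against the current input token; if it is a non-terminal N, replace it with the RHS of M[N, lookahead] (the unique production whose predict set contains the lookahead).

Stack is shown with the top on the left.

Stack  Input      Action
------------------------
E $    f f num $  output E → f T
f T $  f f num $  match 'f'
T $    f num $    output T → f S
f S $  f num $    match 'f'
S $    num $      output S → num
num $  num $      match 'num'
$      $          accept

The string is accepted.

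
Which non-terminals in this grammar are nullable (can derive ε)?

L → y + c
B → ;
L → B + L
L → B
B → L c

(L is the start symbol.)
None

There are no ε-productions, so no non-terminal can derive ε.
No non-terminals are nullable.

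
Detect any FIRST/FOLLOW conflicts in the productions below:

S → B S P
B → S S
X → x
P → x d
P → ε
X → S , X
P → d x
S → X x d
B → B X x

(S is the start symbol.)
Nullable non-terminals: P.

P: nullable alternative(s) P → ε; FOLLOW(P) = { $, ',', 'd', 'x' }
  P → x d: FIRST \ {ε} = { 'x' } — overlaps FOLLOW(P) on { 'x' }: CONFLICT
  P → ε: FIRST \ {ε} = { } — this is the only nullable alternative, skip
  P → d x: FIRST \ {ε} = { 'd' } — overlaps FOLLOW(P) on { 'd' }: CONFLICT

B, S, X have no nullable alternative, so no FIRST/FOLLOW check is needed there.

So the grammar has 2 FIRST/FOLLOW conflicts (marked CONFLICT above).

Answer: Yes. P → x d with FOLLOW(P) on { 'x' }; P → d x with FOLLOW(P) on { 'd' }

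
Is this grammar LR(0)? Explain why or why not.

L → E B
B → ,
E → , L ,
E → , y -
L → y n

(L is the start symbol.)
A grammar is LR(0) if no state in the canonical LR(0) collection has:
  - both a shift item (dot before a terminal) and a complete item (shift-reduce conflict), or
  - two or more complete items (reduce-reduce conflict; the accept item [L' → L .] counts as a complete item here).

Augment with L' → L and build the canonical LR(0) collection (I0 = CLOSURE({[L' → . L]}), then GOTO on every symbol after a dot until no new states appear). It has 12 states:
  I0: { [E → . , L ,], [E → . , y -], [L → . E B], [L → . y n], [L' → . L] }  — shift
  I1: { [E → , . L ,], [E → , . y -], [E → . , L ,], [E → . , y -], [L → . E B], [L → . y n] }  — shift
  I2: { [B → . ,], [L → E . B] }  — shift
  I3: { [L' → L .] }  — accept
  I4: { [L → y . n] }  — shift
  I5: { [L → y n .] }  — reduce
  I6: { [B → , .] }  — reduce
  I7: { [L → E B .] }  — reduce
  I8: { [E → , L . ,] }  — shift
  I9: { [E → , y . -], [L → y . n] }  — shift
  I10: { [E → , y - .] }  — reduce
  I11: { [E → , L , .] }  — reduce

Every state is either a pure shift/goto state or contains exactly one complete item and nothing to shift — no conflicts. The grammar is LR(0).

Answer: Yes, the grammar is LR(0)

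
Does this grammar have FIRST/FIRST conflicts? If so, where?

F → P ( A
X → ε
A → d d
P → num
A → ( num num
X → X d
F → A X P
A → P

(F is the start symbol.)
Yes. F → P '(' A / F → A X P on { 'num' }

A FIRST/FIRST conflict occurs when two productions N → α and N → β for the same non-terminal have FIRST(α) ∩ FIRST(β) ≠ ∅ (with ε ∈ FIRST of a nullable right-hand side, so two nullable alternatives also conflict).

FIRST sets of the non-terminals at (or reachable through a nullable prefix from) the front of some alternative:
  FIRST(P) = { 'num' }
  FIRST(A) = { '(', 'd', 'num' }
  FIRST(X) = { 'd', ε }

Productions for F:
  F → P ( A: FIRST = { 'num' }
  F → A X P: FIRST = { '(', 'd', 'num' }
Productions for X:
  X → ε: FIRST = { ε }
  X → X d: FIRST = { 'd' }
Productions for A:
  A → d d: FIRST = { 'd' }
  A → ( num num: FIRST = { '(' }
  A → P: FIRST = { 'num' }
P has only one production, so no FIRST/FIRST conflict is possible there.

Conflict for F: F → P ( A and F → A X P
  Overlap: { 'num' }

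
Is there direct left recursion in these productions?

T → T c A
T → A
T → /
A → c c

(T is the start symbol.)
Direct left recursion occurs when N → N α for some non-terminal N (the right-hand side begins with the left-hand side itself).

T → T c A: LEFT RECURSIVE (starts with T)
T → A: starts with A
T → /: starts with '/'
A → c c: starts with c

The grammar has direct left recursion on: T.

Answer: Yes, T is left-recursive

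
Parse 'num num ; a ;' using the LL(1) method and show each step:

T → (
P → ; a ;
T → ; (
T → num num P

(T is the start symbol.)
Stack is shown with the top on the left.

Stack        Input            Action
------------------------------------
T $          num num ; a ; $  output T → num num P
num num P $  num num ; a ; $  match 'num'
num P $      num ; a ; $      match 'num'
P $          ; a ; $          output P → ; a ;
; a ; $      ; a ; $          match ';'
a ; $        a ; $            match 'a'
; $          ; $              match ';'
$            $                accept

The string is accepted.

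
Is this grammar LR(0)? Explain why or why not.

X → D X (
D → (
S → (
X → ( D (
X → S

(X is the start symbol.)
Augment with X' → X and build the canonical LR(0) collection (I0 = CLOSURE({[X' → . X]}), then GOTO on every symbol after a dot until no new states appear). It has 10 states:
  I0: { [D → . (], [S → . (], [X → . ( D (], [X → . D X (], [X → . S], [X' → . X] }  — shift
  I1: { [D → ( .], [D → . (], [S → ( .], [X → ( . D (] }  — shift, 2 reduces
  I2: { [D → . (], [S → . (], [X → . ( D (], [X → . D X (], [X → . S], [X → D . X (] }  — shift
  I3: { [X → S .] }  — reduce
  I4: { [X' → X .] }  — accept
  I5: { [X → D X . (] }  — shift
  I6: { [X → D X ( .] }  — reduce
  I7: { [D → ( .] }  — reduce
  I8: { [X → ( D . (] }  — shift
  I9: { [X → ( D ( .] }  — reduce

Conflict in state I1:
  Shift-reduce conflict between [D → ( .] and [D → . (]
So the grammar is NOT LR(0).

Answer: No. Shift-reduce conflict between [D → ( .] and [D → . (]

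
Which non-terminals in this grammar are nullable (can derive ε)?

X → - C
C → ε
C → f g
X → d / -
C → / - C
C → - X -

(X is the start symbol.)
A non-terminal is nullable if it can derive ε (the empty string): either it has an ε-production, or it has a production whose right-hand side consists entirely of nullable non-terminals.

ε-productions: C → ε
So C is immediately nullable.
No further non-terminal can be added: every production for the remaining non-terminals contains a terminal or a non-nullable non-terminal.
Nullable = { 'C' }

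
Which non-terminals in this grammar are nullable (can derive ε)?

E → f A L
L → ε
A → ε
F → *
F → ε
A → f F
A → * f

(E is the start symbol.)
ε-productions: L → ε, A → ε, F → ε
So L, A, F are immediately nullable.
No further non-terminal can be added: every production for the remaining non-terminals contains a terminal or a non-nullable non-terminal.
Nullable = { 'A', 'F', 'L' }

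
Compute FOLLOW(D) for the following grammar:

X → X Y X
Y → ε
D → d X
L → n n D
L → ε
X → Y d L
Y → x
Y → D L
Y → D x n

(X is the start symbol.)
In L → n n D: D is at the end, add FOLLOW(L)
In Y → D L: D is followed by L, add FIRST(L) \ {ε} = { 'n' }
  L is nullable, so also add FOLLOW(Y)
In Y → D x n: D is followed by x n, add FIRST(x n) \ {ε} = { 'x' }

The FOLLOW sets referred to above (computed the same way, to a fixed point):
  FOLLOW(L) = { $, 'd', 'n', 'x' }
  FOLLOW(Y) = { 'd', 'x' }

Taking the union: FOLLOW(D) = { $, 'd', 'n', 'x' }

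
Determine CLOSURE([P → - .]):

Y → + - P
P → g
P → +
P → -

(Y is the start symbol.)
{ [P → - .] }

To compute CLOSURE, for each item [A → α.Bβ] where B is a non-terminal, add [B → .γ] for all productions B → γ; repeat for the newly added items until nothing changes.

Start with: [P → - .]
The dot is at the end, so nothing is added.

CLOSURE = { [P → - .] }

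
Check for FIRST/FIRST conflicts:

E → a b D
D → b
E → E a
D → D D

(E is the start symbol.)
FIRST sets of the non-terminals at (or reachable through a nullable prefix from) the front of some alternative:
  FIRST(E) = { 'a' }
  FIRST(D) = { 'b' }

Productions for E:
  E → a b D: FIRST = { 'a' }
  E → E a: FIRST = { 'a' }
Productions for D:
  D → b: FIRST = { 'b' }
  D → D D: FIRST = { 'b' }

Conflict for E: E → a b D and E → E a
  Overlap: { 'a' }
Conflict for D: D → b and D → D D
  Overlap: { 'b' }

Answer: Yes. E → a b D / E → E a on { 'a' }; D → b / D → D D on { 'b' }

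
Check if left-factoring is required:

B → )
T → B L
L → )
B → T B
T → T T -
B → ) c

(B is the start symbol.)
Yes, B has productions with common prefix ')'

Left-factoring is needed when two productions for the same non-terminal
share a common prefix on the right-hand side.

Productions for B:
  B → )
  B → T B
  B → ) c
Productions for T:
  T → B L
  T → T T -

Found common prefix ')' in productions for B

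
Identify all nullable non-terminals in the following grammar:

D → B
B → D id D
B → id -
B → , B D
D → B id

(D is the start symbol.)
None

There are no ε-productions, so no non-terminal can derive ε.
No non-terminals are nullable.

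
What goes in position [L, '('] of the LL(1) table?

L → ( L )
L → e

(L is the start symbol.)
L → ( L )

To find M[L, '('], we find productions for L where '(' is in the predict set (PREDICT(N → α) = (FIRST(α) \ {ε}) ∪ (FOLLOW(N) if α ⇒* ε)).

L → ( L ): PREDICT = { '(' }
  '(' is in predict set, so this production goes in M[L, '(']
L → e: PREDICT = { 'e' }

M[L, '('] = L → ( L )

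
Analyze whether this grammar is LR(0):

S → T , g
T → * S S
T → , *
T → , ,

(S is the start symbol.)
Yes, the grammar is LR(0)

A grammar is LR(0) if no state in the canonical LR(0) collection has:
  - both a shift item (dot before a terminal) and a complete item (shift-reduce conflict), or
  - two or more complete items (reduce-reduce conflict; the accept item [S' → S .] counts as a complete item here).

Augment with S' → S and build the canonical LR(0) collection (I0 = CLOSURE({[S' → . S]}), then GOTO on every symbol after a dot until no new states appear). It has 11 states:
  I0: { [S → . T , g], [S' → . S], [T → . * S S], [T → . , *], [T → . , ,] }  — shift
  I1: { [S → . T , g], [T → * . S S], [T → . * S S], [T → . , *], [T → . , ,] }  — shift
  I2: { [T → , . *], [T → , . ,] }  — shift
  I3: { [S' → S .] }  — accept
  I4: { [S → T . , g] }  — shift
  I5: { [S → T , . g] }  — shift
  I6: { [S → T , g .] }  — reduce
  I7: { [T → , * .] }  — reduce
  I8: { [T → , , .] }  — reduce
  I9: { [S → . T , g], [T → * S . S], [T → . * S S], [T → . , *], [T → . , ,] }  — shift
  I10: { [T → * S S .] }  — reduce

Every state is either a pure shift/goto state or contains exactly one complete item and nothing to shift — no conflicts. The grammar is LR(0).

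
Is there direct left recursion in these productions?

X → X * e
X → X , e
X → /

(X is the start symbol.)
Yes, X is left-recursive

X → X * e: LEFT RECURSIVE (starts with X)
X → X , e: LEFT RECURSIVE (starts with X)
X → /: starts with '/'

The grammar has direct left recursion on: X.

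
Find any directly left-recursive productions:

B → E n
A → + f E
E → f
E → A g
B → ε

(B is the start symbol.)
Direct left recursion occurs when N → N α for some non-terminal N (the right-hand side begins with the left-hand side itself).

B → E n: starts with E
A → + f E: starts with '+'
E → f: starts with f
E → A g: starts with A
B → ε: starts with ε

No direct left recursion found.

Answer: No direct left recursion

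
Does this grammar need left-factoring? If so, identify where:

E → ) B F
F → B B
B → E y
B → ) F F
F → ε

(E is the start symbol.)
No, left-factoring is not needed

Left-factoring is needed when two productions for the same non-terminal
share a common prefix on the right-hand side.

Productions for F:
  F → B B
  F → ε
Productions for B:
  B → E y
  B → ) F F

No common prefixes found.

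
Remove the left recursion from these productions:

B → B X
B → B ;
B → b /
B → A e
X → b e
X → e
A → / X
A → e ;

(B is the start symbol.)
B → b / B'
B → A e B'
B' → X B'
B' → ; B'
B' → ε
X → b e
X → e
A → / X
A → e ;

B is directly left-recursive. The standard transformation for
  A → A α₁ | ... | A α_m | β₁ | ... | β_n
is
  A  → β₁ A' | ... | β_n A'
  A' → α₁ A' | ... | α_m A' | ε

B → b / becomes B → b / B'
B → A e becomes B → A e B'
B → B X becomes B' → X B'
B → B ; becomes B' → ; B'
Add B' → ε

Productions for other non-terminals are unchanged:
  X → b e
  X → e
  A → / X
  A → e ;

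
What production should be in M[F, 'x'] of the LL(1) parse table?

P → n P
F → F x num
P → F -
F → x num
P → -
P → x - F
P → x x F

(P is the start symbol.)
F → F x num, F → x num

To find M[F, 'x'], we find productions for F where 'x' is in the predict set (PREDICT(N → α) = (FIRST(α) \ {ε}) ∪ (FOLLOW(N) if α ⇒* ε)).

Relevant sets:
  FIRST(F) = { 'x' }

F → F x num: PREDICT = { 'x' }
  'x' is in predict set, so this production goes in M[F, 'x']
F → x num: PREDICT = { 'x' }
  'x' is in predict set, so this production goes in M[F, 'x']

M[F, 'x'] = F → F x num, F → x num  (a multiply-defined cell — the grammar is not LL(1))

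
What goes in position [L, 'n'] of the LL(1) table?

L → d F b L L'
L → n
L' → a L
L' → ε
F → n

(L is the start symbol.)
L → n

To find M[L, 'n'], we find productions for L where 'n' is in the predict set (PREDICT(N → α) = (FIRST(α) \ {ε}) ∪ (FOLLOW(N) if α ⇒* ε)).

L → d F b L L': PREDICT = { 'd' }
L → n: PREDICT = { 'n' }
  'n' is in predict set, so this production goes in M[L, 'n']

M[L, 'n'] = L → n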